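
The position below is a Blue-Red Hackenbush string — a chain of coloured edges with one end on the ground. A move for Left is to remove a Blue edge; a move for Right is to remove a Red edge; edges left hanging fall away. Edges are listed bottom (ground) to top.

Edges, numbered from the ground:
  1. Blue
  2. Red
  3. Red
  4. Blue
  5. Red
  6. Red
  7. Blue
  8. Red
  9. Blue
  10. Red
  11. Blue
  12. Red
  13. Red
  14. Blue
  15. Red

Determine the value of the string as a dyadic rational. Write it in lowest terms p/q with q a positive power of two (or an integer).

4773/16384

val(B) = { 0 | · } → 1
val(BR) = { 0 | 1 } → 1/2
val(BRR) = { 0 | 1/2 1 } → 1/4
val(BRRB) = { 0 1/4 | 1/2 1 } → 3/8
val(BRRBR) = { 0 1/4 | 3/8 1/2 1 } → 5/16
val(BRRBRR) = { 0 1/4 | 5/16 3/8 1/2 1 } → 9/32
val(BRRBRRB) = { 0 1/4 9/32 | 5/16 3/8 1/2 1 } → 19/64
val(BRRBRRBR) = { 0 1/4 9/32 | 19/64 5/16 3/8 1/2 1 } → 37/128
val(BRRBRRBRB) = { 0 1/4 9/32 37/128 | 19/64 5/16 3/8 1/2 1 } → 75/256
val(BRRBRRBRBR) = { 0 1/4 9/32 37/128 | 75/256 19/64 5/16 3/8 1/2 1 } → 149/512
val(BRRBRRBRBRB) = { 0 1/4 9/32 37/128 149/512 | 75/256 19/64 5/16 3/8 1/2 1 } → 299/1024
val(BRRBRRBRBRBR) = { 0 1/4 9/32 37/128 149/512 | 299/1024 75/256 19/64 5/16 3/8 1/2 1 } → 597/2048
val(BRRBRRBRBRBRR) = { 0 1/4 9/32 37/128 149/512 | 597/2048 299/1024 75/256 19/64 5/16 3/8 1/2 1 } → 1193/4096
val(BRRBRRBRBRBRRB) = { 0 1/4 9/32 37/128 149/512 1193/4096 | 597/2048 299/1024 75/256 19/64 5/16 3/8 1/2 1 } → 2387/8192
val(BRRBRRBRBRBRRBR) = { 0 1/4 9/32 37/128 149/512 1193/4096 | 2387/8192 597/2048 299/1024 75/256 19/64 5/16 3/8 1/2 1 } → 4773/16384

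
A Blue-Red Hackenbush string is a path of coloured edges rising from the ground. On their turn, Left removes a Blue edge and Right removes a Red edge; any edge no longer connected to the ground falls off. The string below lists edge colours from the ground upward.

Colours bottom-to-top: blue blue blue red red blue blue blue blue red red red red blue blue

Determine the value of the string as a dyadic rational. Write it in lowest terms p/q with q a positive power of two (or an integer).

10119/4096

Prefix values for blue blue blue red red blue blue blue blue red red red red blue blue via {L|R} + simplicity:
1 of 15 · b · max L 0 · min R +∞ — 1
2 of 15 · bb · max L 1 · min R +∞ — 2
3 of 15 · bbb · max L 2 · min R +∞ — 3
4 of 15 · bbbr · max L 2 · min R 3 — 5/2
5 of 15 · bbbrr · max L 2 · min R 5/2 — 9/4
6 of 15 · bbbrrb · max L 9/4 · min R 5/2 — 19/8
7 of 15 · bbbrrbb · max L 19/8 · min R 5/2 — 39/16
8 of 15 · bbbrrbbb · max L 39/16 · min R 5/2 — 79/32
9 of 15 · bbbrrbbbb · max L 79/32 · min R 5/2 — 159/64
10 of 15 · bbbrrbbbbr · max L 79/32 · min R 159/64 — 317/128
11 of 15 · bbbrrbbbbrr · max L 79/32 · min R 317/128 — 633/256
12 of 15 · bbbrrbbbbrrr · max L 79/32 · min R 633/256 — 1265/512
13 of 15 · bbbrrbbbbrrrr · max L 79/32 · min R 1265/512 — 2529/1024
14 of 15 · bbbrrbbbbrrrrb · max L 2529/1024 · min R 1265/512 — 5059/2048
15 of 15 · bbbrrbbbbrrrrbb · max L 5059/2048 · min R 1265/512 — 10119/4096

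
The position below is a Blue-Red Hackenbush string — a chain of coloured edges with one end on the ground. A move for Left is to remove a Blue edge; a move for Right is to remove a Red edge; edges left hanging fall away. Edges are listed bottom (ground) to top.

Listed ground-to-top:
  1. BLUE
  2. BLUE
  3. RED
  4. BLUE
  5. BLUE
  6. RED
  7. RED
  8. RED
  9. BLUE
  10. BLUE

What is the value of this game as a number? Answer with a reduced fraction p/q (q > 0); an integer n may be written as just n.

455/256

Prefix values for BLUE BLUE RED BLUE BLUE RED RED RED BLUE BLUE via {L|R} + simplicity:
G_1 [B]  L=[0]  R=[—]  = 1
G_2 [BB]  L=[0,1]  R=[—]  = 2
G_3 [BBR]  L=[0,1]  R=[2]  = 3/2
G_4 [BBRB]  L=[0,1,3/2]  R=[2]  = 7/4
G_5 [BBRBB]  L=[0,1,3/2,7/4]  R=[2]  = 15/8
G_6 [BBRBBR]  L=[0,1,3/2,7/4]  R=[15/8,2]  = 29/16
G_7 [BBRBBRR]  L=[0,1,3/2,7/4]  R=[29/16,15/8,2]  = 57/32
G_8 [BBRBBRRR]  L=[0,1,3/2,7/4]  R=[57/32,29/16,15/8,2]  = 113/64
G_9 [BBRBBRRRB]  L=[0,1,3/2,7/4,113/64]  R=[57/32,29/16,15/8,2]  = 227/128
G_10 [BBRBBRRRBB]  L=[0,1,3/2,7/4,113/64,227/128]  R=[57/32,29/16,15/8,2]  = 455/256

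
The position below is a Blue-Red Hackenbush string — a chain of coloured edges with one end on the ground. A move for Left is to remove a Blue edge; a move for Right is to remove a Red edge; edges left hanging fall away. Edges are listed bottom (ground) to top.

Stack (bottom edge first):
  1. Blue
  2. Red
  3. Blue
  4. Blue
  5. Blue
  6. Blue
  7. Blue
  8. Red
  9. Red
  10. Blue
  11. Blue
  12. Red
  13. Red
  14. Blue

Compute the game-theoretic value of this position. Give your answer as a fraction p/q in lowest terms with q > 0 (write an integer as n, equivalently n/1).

edge 1 of 14 (Blue): { 0 | · } = 1
edge 2 of 14 (Red): { 0 | 1 } = 1/2
edge 3 of 14 (Blue): { 0, 1/2 | 1 } = 3/4
edge 4 of 14 (Blue): { 0, 1/2, 3/4 | 1 } = 7/8
edge 5 of 14 (Blue): { 0, 1/2, 3/4, 7/8 | 1 } = 15/16
edge 6 of 14 (Blue): { 0, 1/2, 3/4, 7/8, 15/16 | 1 } = 31/32
edge 7 of 14 (Blue): { 0, 1/2, 3/4, 7/8, 15/16, 31/32 | 1 } = 63/64
edge 8 of 14 (Red): { 0, 1/2, 3/4, 7/8, 15/16, 31/32 | 63/64, 1 } = 125/128
edge 9 of 14 (Red): { 0, 1/2, 3/4, 7/8, 15/16, 31/32 | 125/128, 63/64, 1 } = 249/256
edge 10 of 14 (Blue): { 0, 1/2, 3/4, 7/8, 15/16, 31/32, 249/256 | 125/128, 63/64, 1 } = 499/512
edge 11 of 14 (Blue): { 0, 1/2, 3/4, 7/8, 15/16, 31/32, 249/256, 499/512 | 125/128, 63/64, 1 } = 999/1024
edge 12 of 14 (Red): { 0, 1/2, 3/4, 7/8, 15/16, 31/32, 249/256, 499/512 | 999/1024, 125/128, 63/64, 1 } = 1997/2048
edge 13 of 14 (Red): { 0, 1/2, 3/4, 7/8, 15/16, 31/32, 249/256, 499/512 | 1997/2048, 999/1024, 125/128, 63/64, 1 } = 3993/4096
edge 14 of 14 (Blue): { 0, 1/2, 3/4, 7/8, 15/16, 31/32, 249/256, 499/512, 3993/4096 | 1997/2048, 999/1024, 125/128, 63/64, 1 } = 7987/8192

7987/8192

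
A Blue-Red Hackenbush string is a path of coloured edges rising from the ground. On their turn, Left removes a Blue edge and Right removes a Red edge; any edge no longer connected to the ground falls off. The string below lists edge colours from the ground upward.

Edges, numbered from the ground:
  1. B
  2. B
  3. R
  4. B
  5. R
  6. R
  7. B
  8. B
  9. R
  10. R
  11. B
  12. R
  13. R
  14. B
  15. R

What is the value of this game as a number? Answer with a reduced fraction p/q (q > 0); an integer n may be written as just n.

Prefix values for B B R B R R B B R R B R R B R via {L|R} + simplicity:
edge 1 of 15 (B): { 0 | (no moves) } — 1
edge 2 of 15 (B): { 0 1 | (no moves) } — 2
edge 3 of 15 (R): { 0 1 | 2 } — 3/2
edge 4 of 15 (B): { 0 1 3/2 | 2 } — 7/4
edge 5 of 15 (R): { 0 1 3/2 | 7/4 2 } — 13/8
edge 6 of 15 (R): { 0 1 3/2 | 13/8 7/4 2 } — 25/16
edge 7 of 15 (B): { 0 1 3/2 25/16 | 13/8 7/4 2 } — 51/32
edge 8 of 15 (B): { 0 1 3/2 25/16 51/32 | 13/8 7/4 2 } — 103/64
edge 9 of 15 (R): { 0 1 3/2 25/16 51/32 | 103/64 13/8 7/4 2 } — 205/128
edge 10 of 15 (R): { 0 1 3/2 25/16 51/32 | 205/128 103/64 13/8 7/4 2 } — 409/256
edge 11 of 15 (B): { 0 1 3/2 25/16 51/32 409/256 | 205/128 103/64 13/8 7/4 2 } — 819/512
edge 12 of 15 (R): { 0 1 3/2 25/16 51/32 409/256 | 819/512 205/128 103/64 13/8 7/4 2 } — 1637/1024
edge 13 of 15 (R): { 0 1 3/2 25/16 51/32 409/256 | 1637/1024 819/512 205/128 103/64 13/8 7/4 2 } — 3273/2048
edge 14 of 15 (B): { 0 1 3/2 25/16 51/32 409/256 3273/2048 | 1637/1024 819/512 205/128 103/64 13/8 7/4 2 } — 6547/4096
edge 15 of 15 (R): { 0 1 3/2 25/16 51/32 409/256 3273/2048 | 6547/4096 1637/1024 819/512 205/128 103/64 13/8 7/4 2 } — 13093/8192

13093/8192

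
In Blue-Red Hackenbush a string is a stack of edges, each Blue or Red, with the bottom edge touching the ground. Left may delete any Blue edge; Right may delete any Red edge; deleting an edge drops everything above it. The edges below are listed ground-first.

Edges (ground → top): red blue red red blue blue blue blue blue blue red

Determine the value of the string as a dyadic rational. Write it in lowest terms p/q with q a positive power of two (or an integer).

-771/1024

Build value(s[:k]) for k = 1..11, string s = red blue red red blue blue blue blue blue blue red.
value(r) = { none | 0 } -> -1
value(rb) = { -1 | 0 } -> -1/2
value(rbr) = { -1 | -1/2 0 } -> -3/4
value(rbrr) = { -1 | -3/4 -1/2 0 } -> -7/8
value(rbrrb) = { -1 -7/8 | -3/4 -1/2 0 } -> -13/16
value(rbrrbb) = { -1 -7/8 -13/16 | -3/4 -1/2 0 } -> -25/32
value(rbrrbbb) = { -1 -7/8 -13/16 -25/32 | -3/4 -1/2 0 } -> -49/64
value(rbrrbbbb) = { -1 -7/8 -13/16 -25/32 -49/64 | -3/4 -1/2 0 } -> -97/128
value(rbrrbbbbb) = { -1 -7/8 -13/16 -25/32 -49/64 -97/128 | -3/4 -1/2 0 } -> -193/256
value(rbrrbbbbbb) = { -1 -7/8 -13/16 -25/32 -49/64 -97/128 -193/256 | -3/4 -1/2 0 } -> -385/512
value(rbrrbbbbbbr) = { -1 -7/8 -13/16 -25/32 -49/64 -97/128 -193/256 | -385/512 -3/4 -1/2 0 } -> -771/1024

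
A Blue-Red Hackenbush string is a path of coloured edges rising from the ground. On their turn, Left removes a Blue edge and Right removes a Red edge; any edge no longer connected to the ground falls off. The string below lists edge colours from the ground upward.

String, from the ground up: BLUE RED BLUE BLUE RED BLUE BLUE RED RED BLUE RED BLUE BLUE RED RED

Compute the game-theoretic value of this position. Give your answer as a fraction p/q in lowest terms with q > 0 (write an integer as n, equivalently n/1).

13913/16384

Build val(s[:k]) for k = 1..15, string s = BLUE RED BLUE BLUE RED BLUE BLUE RED RED BLUE RED BLUE BLUE RED RED.
val(B) = { 0 | none } => 1
val(BR) = { 0 | 1 } => 1/2
val(BRB) = { 0, 1/2 | 1 } => 3/4
val(BRBB) = { 0, 1/2, 3/4 | 1 } => 7/8
val(BRBBR) = { 0, 1/2, 3/4 | 7/8, 1 } => 13/16
val(BRBBRB) = { 0, 1/2, 3/4, 13/16 | 7/8, 1 } => 27/32
val(BRBBRBB) = { 0, 1/2, 3/4, 13/16, 27/32 | 7/8, 1 } => 55/64
val(BRBBRBBR) = { 0, 1/2, 3/4, 13/16, 27/32 | 55/64, 7/8, 1 } => 109/128
val(BRBBRBBRR) = { 0, 1/2, 3/4, 13/16, 27/32 | 109/128, 55/64, 7/8, 1 } => 217/256
val(BRBBRBBRRB) = { 0, 1/2, 3/4, 13/16, 27/32, 217/256 | 109/128, 55/64, 7/8, 1 } => 435/512
val(BRBBRBBRRBR) = { 0, 1/2, 3/4, 13/16, 27/32, 217/256 | 435/512, 109/128, 55/64, 7/8, 1 } => 869/1024
val(BRBBRBBRRBRB) = { 0, 1/2, 3/4, 13/16, 27/32, 217/256, 869/1024 | 435/512, 109/128, 55/64, 7/8, 1 } => 1739/2048
val(BRBBRBBRRBRBB) = { 0, 1/2, 3/4, 13/16, 27/32, 217/256, 869/1024, 1739/2048 | 435/512, 109/128, 55/64, 7/8, 1 } => 3479/4096
val(BRBBRBBRRBRBBR) = { 0, 1/2, 3/4, 13/16, 27/32, 217/256, 869/1024, 1739/2048 | 3479/4096, 435/512, 109/128, 55/64, 7/8, 1 } => 6957/8192
val(BRBBRBBRRBRBBRR) = { 0, 1/2, 3/4, 13/16, 27/32, 217/256, 869/1024, 1739/2048 | 6957/8192, 3479/4096, 435/512, 109/128, 55/64, 7/8, 1 } => 13913/16384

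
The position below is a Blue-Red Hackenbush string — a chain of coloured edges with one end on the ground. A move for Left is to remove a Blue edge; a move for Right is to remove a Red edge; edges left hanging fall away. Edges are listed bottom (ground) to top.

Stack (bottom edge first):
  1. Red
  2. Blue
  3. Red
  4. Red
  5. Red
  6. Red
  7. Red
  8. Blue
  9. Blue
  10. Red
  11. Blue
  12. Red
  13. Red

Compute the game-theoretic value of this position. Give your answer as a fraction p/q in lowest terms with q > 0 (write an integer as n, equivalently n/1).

Recurse on prefixes of the 13-edge string Red Blue Red Red Red Red Red Blue Blue Red Blue Red Red:
1 of 13 · R · max L −∞ · min R 0 -> -1
2 of 13 · RB · max L -1 · min R 0 -> -1/2
3 of 13 · RBR · max L -1 · min R -1/2 -> -3/4
4 of 13 · RBRR · max L -1 · min R -3/4 -> -7/8
5 of 13 · RBRRR · max L -1 · min R -7/8 -> -15/16
6 of 13 · RBRRRR · max L -1 · min R -15/16 -> -31/32
7 of 13 · RBRRRRR · max L -1 · min R -31/32 -> -63/64
8 of 13 · RBRRRRRB · max L -63/64 · min R -31/32 -> -125/128
9 of 13 · RBRRRRRBB · max L -125/128 · min R -31/32 -> -249/256
10 of 13 · RBRRRRRBBR · max L -125/128 · min R -249/256 -> -499/512
11 of 13 · RBRRRRRBBRB · max L -499/512 · min R -249/256 -> -997/1024
12 of 13 · RBRRRRRBBRBR · max L -499/512 · min R -997/1024 -> -1995/2048
13 of 13 · RBRRRRRBBRBRR · max L -499/512 · min R -1995/2048 -> -3991/4096

-3991/4096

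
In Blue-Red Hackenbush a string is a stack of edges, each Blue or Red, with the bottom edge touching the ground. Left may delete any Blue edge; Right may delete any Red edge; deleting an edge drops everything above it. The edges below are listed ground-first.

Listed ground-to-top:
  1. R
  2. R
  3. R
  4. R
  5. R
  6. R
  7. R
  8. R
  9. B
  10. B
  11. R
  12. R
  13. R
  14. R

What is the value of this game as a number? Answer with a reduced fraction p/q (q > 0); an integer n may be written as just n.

Build G(s[:k]) for k = 1..14, string s = R R R R R R R R B B R R R R.
edge 1 of 14 (R): { none | 0 } -> -1
edge 2 of 14 (R): { none | -1; 0 } -> -2
edge 3 of 14 (R): { none | -2; -1; 0 } -> -3
edge 4 of 14 (R): { none | -3; -2; -1; 0 } -> -4
edge 5 of 14 (R): { none | -4; -3; -2; -1; 0 } -> -5
edge 6 of 14 (R): { none | -5; -4; -3; -2; -1; 0 } -> -6
edge 7 of 14 (R): { none | -6; -5; -4; -3; -2; -1; 0 } -> -7
edge 8 of 14 (R): { none | -7; -6; -5; -4; -3; -2; -1; 0 } -> -8
edge 9 of 14 (B): { -8 | -7; -6; -5; -4; -3; -2; -1; 0 } -> -15/2
edge 10 of 14 (B): { -8; -15/2 | -7; -6; -5; -4; -3; -2; -1; 0 } -> -29/4
edge 11 of 14 (R): { -8; -15/2 | -29/4; -7; -6; -5; -4; -3; -2; -1; 0 } -> -59/8
edge 12 of 14 (R): { -8; -15/2 | -59/8; -29/4; -7; -6; -5; -4; -3; -2; -1; 0 } -> -119/16
edge 13 of 14 (R): { -8; -15/2 | -119/16; -59/8; -29/4; -7; -6; -5; -4; -3; -2; -1; 0 } -> -239/32
edge 14 of 14 (R): { -8; -15/2 | -239/32; -119/16; -59/8; -29/4; -7; -6; -5; -4; -3; -2; -1; 0 } -> -479/64

-479/64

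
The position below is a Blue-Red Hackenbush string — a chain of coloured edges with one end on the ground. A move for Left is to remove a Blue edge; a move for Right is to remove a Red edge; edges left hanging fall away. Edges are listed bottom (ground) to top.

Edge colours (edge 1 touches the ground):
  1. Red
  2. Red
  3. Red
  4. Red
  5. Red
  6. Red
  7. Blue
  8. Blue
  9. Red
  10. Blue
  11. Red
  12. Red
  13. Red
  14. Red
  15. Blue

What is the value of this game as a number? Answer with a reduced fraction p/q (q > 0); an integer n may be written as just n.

g_1 [R]  L=[none]  R=[0]  so -1
g_2 [RR]  L=[none]  R=[-1; 0]  so -2
g_3 [RRR]  L=[none]  R=[-2; -1; 0]  so -3
g_4 [RRRR]  L=[none]  R=[-3; -2; -1; 0]  so -4
g_5 [RRRRR]  L=[none]  R=[-4; -3; -2; -1; 0]  so -5
g_6 [RRRRRR]  L=[none]  R=[-5; -4; -3; -2; -1; 0]  so -6
g_7 [RRRRRRB]  L=[-6]  R=[-5; -4; -3; -2; -1; 0]  so -11/2
g_8 [RRRRRRBB]  L=[-6; -11/2]  R=[-5; -4; -3; -2; -1; 0]  so -21/4
g_9 [RRRRRRBBR]  L=[-6; -11/2]  R=[-21/4; -5; -4; -3; -2; -1; 0]  so -43/8
g_10 [RRRRRRBBRB]  L=[-6; -11/2; -43/8]  R=[-21/4; -5; -4; -3; -2; -1; 0]  so -85/16
g_11 [RRRRRRBBRBR]  L=[-6; -11/2; -43/8]  R=[-85/16; -21/4; -5; -4; -3; -2; -1; 0]  so -171/32
g_12 [RRRRRRBBRBRR]  L=[-6; -11/2; -43/8]  R=[-171/32; -85/16; -21/4; -5; -4; -3; -2; -1; 0]  so -343/64
g_13 [RRRRRRBBRBRRR]  L=[-6; -11/2; -43/8]  R=[-343/64; -171/32; -85/16; -21/4; -5; -4; -3; -2; -1; 0]  so -687/128
g_14 [RRRRRRBBRBRRRR]  L=[-6; -11/2; -43/8]  R=[-687/128; -343/64; -171/32; -85/16; -21/4; -5; -4; -3; -2; -1; 0]  so -1375/256
g_15 [RRRRRRBBRBRRRRB]  L=[-6; -11/2; -43/8; -1375/256]  R=[-687/128; -343/64; -171/32; -85/16; -21/4; -5; -4; -3; -2; -1; 0]  so -2749/512

-2749/512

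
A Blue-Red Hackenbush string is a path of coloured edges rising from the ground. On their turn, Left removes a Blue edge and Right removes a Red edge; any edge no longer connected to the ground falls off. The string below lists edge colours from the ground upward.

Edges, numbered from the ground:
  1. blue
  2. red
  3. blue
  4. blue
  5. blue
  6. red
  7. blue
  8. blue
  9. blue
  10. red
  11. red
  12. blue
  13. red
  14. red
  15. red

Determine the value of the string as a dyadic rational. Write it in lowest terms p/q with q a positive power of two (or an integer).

Build val(s[:k]) for k = 1..15, string s = blue red blue blue blue red blue blue blue red red blue red red red.
val_1 [b]  L=[0]  R=[(no moves)]  — 1
val_2 [br]  L=[0]  R=[1]  — 1/2
val_3 [brb]  L=[0,1/2]  R=[1]  — 3/4
val_4 [brbb]  L=[0,1/2,3/4]  R=[1]  — 7/8
val_5 [brbbb]  L=[0,1/2,3/4,7/8]  R=[1]  — 15/16
val_6 [brbbbr]  L=[0,1/2,3/4,7/8]  R=[15/16,1]  — 29/32
val_7 [brbbbrb]  L=[0,1/2,3/4,7/8,29/32]  R=[15/16,1]  — 59/64
val_8 [brbbbrbb]  L=[0,1/2,3/4,7/8,29/32,59/64]  R=[15/16,1]  — 119/128
val_9 [brbbbrbbb]  L=[0,1/2,3/4,7/8,29/32,59/64,119/128]  R=[15/16,1]  — 239/256
val_10 [brbbbrbbbr]  L=[0,1/2,3/4,7/8,29/32,59/64,119/128]  R=[239/256,15/16,1]  — 477/512
val_11 [brbbbrbbbrr]  L=[0,1/2,3/4,7/8,29/32,59/64,119/128]  R=[477/512,239/256,15/16,1]  — 953/1024
val_12 [brbbbrbbbrrb]  L=[0,1/2,3/4,7/8,29/32,59/64,119/128,953/1024]  R=[477/512,239/256,15/16,1]  — 1907/2048
val_13 [brbbbrbbbrrbr]  L=[0,1/2,3/4,7/8,29/32,59/64,119/128,953/1024]  R=[1907/2048,477/512,239/256,15/16,1]  — 3813/4096
val_14 [brbbbrbbbrrbrr]  L=[0,1/2,3/4,7/8,29/32,59/64,119/128,953/1024]  R=[3813/4096,1907/2048,477/512,239/256,15/16,1]  — 7625/8192
val_15 [brbbbrbbbrrbrrr]  L=[0,1/2,3/4,7/8,29/32,59/64,119/128,953/1024]  R=[7625/8192,3813/4096,1907/2048,477/512,239/256,15/16,1]  — 15249/16384

15249/16384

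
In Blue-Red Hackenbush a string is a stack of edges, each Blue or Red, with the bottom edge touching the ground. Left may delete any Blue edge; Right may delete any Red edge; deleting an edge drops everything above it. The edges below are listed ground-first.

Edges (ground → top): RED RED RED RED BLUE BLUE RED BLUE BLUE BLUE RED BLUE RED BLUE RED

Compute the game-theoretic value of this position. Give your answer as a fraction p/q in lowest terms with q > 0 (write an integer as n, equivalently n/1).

-6699/2048

1 of 15 · R · max L −∞ · min R 0 -> -1
2 of 15 · RR · max L −∞ · min R -1 -> -2
3 of 15 · RRR · max L −∞ · min R -2 -> -3
4 of 15 · RRRR · max L −∞ · min R -3 -> -4
5 of 15 · RRRRB · max L -4 · min R -3 -> -7/2
6 of 15 · RRRRBB · max L -7/2 · min R -3 -> -13/4
7 of 15 · RRRRBBR · max L -7/2 · min R -13/4 -> -27/8
8 of 15 · RRRRBBRB · max L -27/8 · min R -13/4 -> -53/16
9 of 15 · RRRRBBRBB · max L -53/16 · min R -13/4 -> -105/32
10 of 15 · RRRRBBRBBB · max L -105/32 · min R -13/4 -> -209/64
11 of 15 · RRRRBBRBBBR · max L -105/32 · min R -209/64 -> -419/128
12 of 15 · RRRRBBRBBBRB · max L -419/128 · min R -209/64 -> -837/256
13 of 15 · RRRRBBRBBBRBR · max L -419/128 · min R -837/256 -> -1675/512
14 of 15 · RRRRBBRBBBRBRB · max L -1675/512 · min R -837/256 -> -3349/1024
15 of 15 · RRRRBBRBBBRBRBR · max L -1675/512 · min R -3349/1024 -> -6699/2048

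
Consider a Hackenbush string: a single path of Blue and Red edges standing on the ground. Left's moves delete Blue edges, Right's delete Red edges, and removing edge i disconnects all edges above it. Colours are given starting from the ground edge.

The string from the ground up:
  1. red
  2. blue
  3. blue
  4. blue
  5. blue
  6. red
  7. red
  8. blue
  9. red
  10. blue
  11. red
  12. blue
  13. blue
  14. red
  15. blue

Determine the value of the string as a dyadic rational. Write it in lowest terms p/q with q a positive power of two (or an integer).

-1701/16384

Build value(s[:k]) for k = 1..15, string s = red blue blue blue blue red red blue red blue red blue blue red blue.
value(r) = { none | 0 } -> -1
value(rb) = { -1 | 0 } -> -1/2
value(rbb) = { -1, -1/2 | 0 } -> -1/4
value(rbbb) = { -1, -1/2, -1/4 | 0 } -> -1/8
value(rbbbb) = { -1, -1/2, -1/4, -1/8 | 0 } -> -1/16
value(rbbbbr) = { -1, -1/2, -1/4, -1/8 | -1/16, 0 } -> -3/32
value(rbbbbrr) = { -1, -1/2, -1/4, -1/8 | -3/32, -1/16, 0 } -> -7/64
value(rbbbbrrb) = { -1, -1/2, -1/4, -1/8, -7/64 | -3/32, -1/16, 0 } -> -13/128
value(rbbbbrrbr) = { -1, -1/2, -1/4, -1/8, -7/64 | -13/128, -3/32, -1/16, 0 } -> -27/256
value(rbbbbrrbrb) = { -1, -1/2, -1/4, -1/8, -7/64, -27/256 | -13/128, -3/32, -1/16, 0 } -> -53/512
value(rbbbbrrbrbr) = { -1, -1/2, -1/4, -1/8, -7/64, -27/256 | -53/512, -13/128, -3/32, -1/16, 0 } -> -107/1024
value(rbbbbrrbrbrb) = { -1, -1/2, -1/4, -1/8, -7/64, -27/256, -107/1024 | -53/512, -13/128, -3/32, -1/16, 0 } -> -213/2048
value(rbbbbrrbrbrbb) = { -1, -1/2, -1/4, -1/8, -7/64, -27/256, -107/1024, -213/2048 | -53/512, -13/128, -3/32, -1/16, 0 } -> -425/4096
value(rbbbbrrbrbrbbr) = { -1, -1/2, -1/4, -1/8, -7/64, -27/256, -107/1024, -213/2048 | -425/4096, -53/512, -13/128, -3/32, -1/16, 0 } -> -851/8192
value(rbbbbrrbrbrbbrb) = { -1, -1/2, -1/4, -1/8, -7/64, -27/256, -107/1024, -213/2048, -851/8192 | -425/4096, -53/512, -13/128, -3/32, -1/16, 0 } -> -1701/16384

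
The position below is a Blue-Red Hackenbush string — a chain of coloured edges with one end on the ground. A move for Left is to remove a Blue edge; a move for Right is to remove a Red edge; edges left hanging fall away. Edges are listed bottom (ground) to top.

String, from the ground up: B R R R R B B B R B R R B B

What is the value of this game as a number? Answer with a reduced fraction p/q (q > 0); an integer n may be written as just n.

Recurse on prefixes of the 14-edge string B R R R R B B B R B R R B B:
val_1 [B]  L=[0]  R=[none]  = 1
val_2 [BR]  L=[0]  R=[1]  = 1/2
val_3 [BRR]  L=[0]  R=[1/2 1]  = 1/4
val_4 [BRRR]  L=[0]  R=[1/4 1/2 1]  = 1/8
val_5 [BRRRR]  L=[0]  R=[1/8 1/4 1/2 1]  = 1/16
val_6 [BRRRRB]  L=[0 1/16]  R=[1/8 1/4 1/2 1]  = 3/32
val_7 [BRRRRBB]  L=[0 1/16 3/32]  R=[1/8 1/4 1/2 1]  = 7/64
val_8 [BRRRRBBB]  L=[0 1/16 3/32 7/64]  R=[1/8 1/4 1/2 1]  = 15/128
val_9 [BRRRRBBBR]  L=[0 1/16 3/32 7/64]  R=[15/128 1/8 1/4 1/2 1]  = 29/256
val_10 [BRRRRBBBRB]  L=[0 1/16 3/32 7/64 29/256]  R=[15/128 1/8 1/4 1/2 1]  = 59/512
val_11 [BRRRRBBBRBR]  L=[0 1/16 3/32 7/64 29/256]  R=[59/512 15/128 1/8 1/4 1/2 1]  = 117/1024
val_12 [BRRRRBBBRBRR]  L=[0 1/16 3/32 7/64 29/256]  R=[117/1024 59/512 15/128 1/8 1/4 1/2 1]  = 233/2048
val_13 [BRRRRBBBRBRRB]  L=[0 1/16 3/32 7/64 29/256 233/2048]  R=[117/1024 59/512 15/128 1/8 1/4 1/2 1]  = 467/4096
val_14 [BRRRRBBBRBRRBB]  L=[0 1/16 3/32 7/64 29/256 233/2048 467/4096]  R=[117/1024 59/512 15/128 1/8 1/4 1/2 1]  = 935/8192

935/8192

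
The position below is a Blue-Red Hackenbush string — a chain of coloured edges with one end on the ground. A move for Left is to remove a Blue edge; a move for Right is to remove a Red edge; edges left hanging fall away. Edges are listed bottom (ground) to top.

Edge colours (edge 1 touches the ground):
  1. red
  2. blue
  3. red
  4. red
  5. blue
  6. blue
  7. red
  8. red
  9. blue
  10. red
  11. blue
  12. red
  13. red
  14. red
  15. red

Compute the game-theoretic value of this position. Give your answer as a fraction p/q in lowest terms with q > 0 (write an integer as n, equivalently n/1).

value_1 [r]  L=[∅]  R=[0]  so -1
value_2 [rb]  L=[-1]  R=[0]  so -1/2
value_3 [rbr]  L=[-1]  R=[-1/2, 0]  so -3/4
value_4 [rbrr]  L=[-1]  R=[-3/4, -1/2, 0]  so -7/8
value_5 [rbrrb]  L=[-1, -7/8]  R=[-3/4, -1/2, 0]  so -13/16
value_6 [rbrrbb]  L=[-1, -7/8, -13/16]  R=[-3/4, -1/2, 0]  so -25/32
value_7 [rbrrbbr]  L=[-1, -7/8, -13/16]  R=[-25/32, -3/4, -1/2, 0]  so -51/64
value_8 [rbrrbbrr]  L=[-1, -7/8, -13/16]  R=[-51/64, -25/32, -3/4, -1/2, 0]  so -103/128
value_9 [rbrrbbrrb]  L=[-1, -7/8, -13/16, -103/128]  R=[-51/64, -25/32, -3/4, -1/2, 0]  so -205/256
value_10 [rbrrbbrrbr]  L=[-1, -7/8, -13/16, -103/128]  R=[-205/256, -51/64, -25/32, -3/4, -1/2, 0]  so -411/512
value_11 [rbrrbbrrbrb]  L=[-1, -7/8, -13/16, -103/128, -411/512]  R=[-205/256, -51/64, -25/32, -3/4, -1/2, 0]  so -821/1024
value_12 [rbrrbbrrbrbr]  L=[-1, -7/8, -13/16, -103/128, -411/512]  R=[-821/1024, -205/256, -51/64, -25/32, -3/4, -1/2, 0]  so -1643/2048
value_13 [rbrrbbrrbrbrr]  L=[-1, -7/8, -13/16, -103/128, -411/512]  R=[-1643/2048, -821/1024, -205/256, -51/64, -25/32, -3/4, -1/2, 0]  so -3287/4096
value_14 [rbrrbbrrbrbrrr]  L=[-1, -7/8, -13/16, -103/128, -411/512]  R=[-3287/4096, -1643/2048, -821/1024, -205/256, -51/64, -25/32, -3/4, -1/2, 0]  so -6575/8192
value_15 [rbrrbbrrbrbrrrr]  L=[-1, -7/8, -13/16, -103/128, -411/512]  R=[-6575/8192, -3287/4096, -1643/2048, -821/1024, -205/256, -51/64, -25/32, -3/4, -1/2, 0]  so -13151/16384

-13151/16384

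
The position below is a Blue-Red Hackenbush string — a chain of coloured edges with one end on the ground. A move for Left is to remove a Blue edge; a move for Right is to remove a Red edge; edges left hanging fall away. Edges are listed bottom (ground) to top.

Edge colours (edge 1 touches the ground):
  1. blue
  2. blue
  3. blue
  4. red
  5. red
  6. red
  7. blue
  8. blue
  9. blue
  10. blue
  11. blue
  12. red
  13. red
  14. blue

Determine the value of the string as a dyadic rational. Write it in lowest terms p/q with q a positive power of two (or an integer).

4595/2048

Prefix values for blue blue blue red red red blue blue blue blue blue red red blue via {L|R} + simplicity:
g_1 [b]  L=[0]  R=[∅]  — 1
g_2 [bb]  L=[0,1]  R=[∅]  — 2
g_3 [bbb]  L=[0,1,2]  R=[∅]  — 3
g_4 [bbbr]  L=[0,1,2]  R=[3]  — 5/2
g_5 [bbbrr]  L=[0,1,2]  R=[5/2,3]  — 9/4
g_6 [bbbrrr]  L=[0,1,2]  R=[9/4,5/2,3]  — 17/8
g_7 [bbbrrrb]  L=[0,1,2,17/8]  R=[9/4,5/2,3]  — 35/16
g_8 [bbbrrrbb]  L=[0,1,2,17/8,35/16]  R=[9/4,5/2,3]  — 71/32
g_9 [bbbrrrbbb]  L=[0,1,2,17/8,35/16,71/32]  R=[9/4,5/2,3]  — 143/64
g_10 [bbbrrrbbbb]  L=[0,1,2,17/8,35/16,71/32,143/64]  R=[9/4,5/2,3]  — 287/128
g_11 [bbbrrrbbbbb]  L=[0,1,2,17/8,35/16,71/32,143/64,287/128]  R=[9/4,5/2,3]  — 575/256
g_12 [bbbrrrbbbbbr]  L=[0,1,2,17/8,35/16,71/32,143/64,287/128]  R=[575/256,9/4,5/2,3]  — 1149/512
g_13 [bbbrrrbbbbbrr]  L=[0,1,2,17/8,35/16,71/32,143/64,287/128]  R=[1149/512,575/256,9/4,5/2,3]  — 2297/1024
g_14 [bbbrrrbbbbbrrb]  L=[0,1,2,17/8,35/16,71/32,143/64,287/128,2297/1024]  R=[1149/512,575/256,9/4,5/2,3]  — 4595/2048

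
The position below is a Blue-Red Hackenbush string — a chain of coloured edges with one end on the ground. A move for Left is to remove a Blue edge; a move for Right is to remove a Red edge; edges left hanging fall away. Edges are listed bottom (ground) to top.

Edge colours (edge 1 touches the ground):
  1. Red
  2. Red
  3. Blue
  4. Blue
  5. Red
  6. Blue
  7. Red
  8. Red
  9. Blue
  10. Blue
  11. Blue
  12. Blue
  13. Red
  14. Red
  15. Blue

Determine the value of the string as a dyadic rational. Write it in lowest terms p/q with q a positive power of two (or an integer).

Recurse on prefixes of the 15-edge string Red Red Blue Blue Red Blue Red Red Blue Blue Blue Blue Red Red Blue:
G_1 [R]  L=[none]  R=[0]  gives -1
G_2 [RR]  L=[none]  R=[-1,0]  gives -2
G_3 [RRB]  L=[-2]  R=[-1,0]  gives -3/2
G_4 [RRBB]  L=[-2,-3/2]  R=[-1,0]  gives -5/4
G_5 [RRBBR]  L=[-2,-3/2]  R=[-5/4,-1,0]  gives -11/8
G_6 [RRBBRB]  L=[-2,-3/2,-11/8]  R=[-5/4,-1,0]  gives -21/16
G_7 [RRBBRBR]  L=[-2,-3/2,-11/8]  R=[-21/16,-5/4,-1,0]  gives -43/32
G_8 [RRBBRBRR]  L=[-2,-3/2,-11/8]  R=[-43/32,-21/16,-5/4,-1,0]  gives -87/64
G_9 [RRBBRBRRB]  L=[-2,-3/2,-11/8,-87/64]  R=[-43/32,-21/16,-5/4,-1,0]  gives -173/128
G_10 [RRBBRBRRBB]  L=[-2,-3/2,-11/8,-87/64,-173/128]  R=[-43/32,-21/16,-5/4,-1,0]  gives -345/256
G_11 [RRBBRBRRBBB]  L=[-2,-3/2,-11/8,-87/64,-173/128,-345/256]  R=[-43/32,-21/16,-5/4,-1,0]  gives -689/512
G_12 [RRBBRBRRBBBB]  L=[-2,-3/2,-11/8,-87/64,-173/128,-345/256,-689/512]  R=[-43/32,-21/16,-5/4,-1,0]  gives -1377/1024
G_13 [RRBBRBRRBBBBR]  L=[-2,-3/2,-11/8,-87/64,-173/128,-345/256,-689/512]  R=[-1377/1024,-43/32,-21/16,-5/4,-1,0]  gives -2755/2048
G_14 [RRBBRBRRBBBBRR]  L=[-2,-3/2,-11/8,-87/64,-173/128,-345/256,-689/512]  R=[-2755/2048,-1377/1024,-43/32,-21/16,-5/4,-1,0]  gives -5511/4096
G_15 [RRBBRBRRBBBBRRB]  L=[-2,-3/2,-11/8,-87/64,-173/128,-345/256,-689/512,-5511/4096]  R=[-2755/2048,-1377/1024,-43/32,-21/16,-5/4,-1,0]  gives -11021/8192

-11021/8192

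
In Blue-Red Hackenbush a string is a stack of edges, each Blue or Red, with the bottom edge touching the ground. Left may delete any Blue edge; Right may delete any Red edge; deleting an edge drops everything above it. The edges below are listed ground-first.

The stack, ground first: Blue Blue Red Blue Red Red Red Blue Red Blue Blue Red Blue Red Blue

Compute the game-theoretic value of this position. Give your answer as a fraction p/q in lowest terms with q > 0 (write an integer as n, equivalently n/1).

12651/8192

edge 1 of 15 (Blue): { 0 | none } -> 1
edge 2 of 15 (Blue): { 0,1 | none } -> 2
edge 3 of 15 (Red): { 0,1 | 2 } -> 3/2
edge 4 of 15 (Blue): { 0,1,3/2 | 2 } -> 7/4
edge 5 of 15 (Red): { 0,1,3/2 | 7/4,2 } -> 13/8
edge 6 of 15 (Red): { 0,1,3/2 | 13/8,7/4,2 } -> 25/16
edge 7 of 15 (Red): { 0,1,3/2 | 25/16,13/8,7/4,2 } -> 49/32
edge 8 of 15 (Blue): { 0,1,3/2,49/32 | 25/16,13/8,7/4,2 } -> 99/64
edge 9 of 15 (Red): { 0,1,3/2,49/32 | 99/64,25/16,13/8,7/4,2 } -> 197/128
edge 10 of 15 (Blue): { 0,1,3/2,49/32,197/128 | 99/64,25/16,13/8,7/4,2 } -> 395/256
edge 11 of 15 (Blue): { 0,1,3/2,49/32,197/128,395/256 | 99/64,25/16,13/8,7/4,2 } -> 791/512
edge 12 of 15 (Red): { 0,1,3/2,49/32,197/128,395/256 | 791/512,99/64,25/16,13/8,7/4,2 } -> 1581/1024
edge 13 of 15 (Blue): { 0,1,3/2,49/32,197/128,395/256,1581/1024 | 791/512,99/64,25/16,13/8,7/4,2 } -> 3163/2048
edge 14 of 15 (Red): { 0,1,3/2,49/32,197/128,395/256,1581/1024 | 3163/2048,791/512,99/64,25/16,13/8,7/4,2 } -> 6325/4096
edge 15 of 15 (Blue): { 0,1,3/2,49/32,197/128,395/256,1581/1024,6325/4096 | 3163/2048,791/512,99/64,25/16,13/8,7/4,2 } -> 12651/8192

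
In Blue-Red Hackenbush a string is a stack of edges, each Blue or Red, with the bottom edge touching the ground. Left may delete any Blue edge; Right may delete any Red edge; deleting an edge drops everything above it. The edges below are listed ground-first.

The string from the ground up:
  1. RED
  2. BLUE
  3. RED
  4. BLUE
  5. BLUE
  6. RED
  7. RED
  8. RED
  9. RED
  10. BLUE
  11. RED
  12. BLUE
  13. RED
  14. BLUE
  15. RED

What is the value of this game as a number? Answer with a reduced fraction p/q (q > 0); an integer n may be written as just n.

-10155/16384

Build G(s[:k]) for k = 1..15, string s = RED BLUE RED BLUE BLUE RED RED RED RED BLUE RED BLUE RED BLUE RED.
G_1 [R]  L=[(no moves)]  R=[0]  gives -1
G_2 [RB]  L=[-1]  R=[0]  gives -1/2
G_3 [RBR]  L=[-1]  R=[-1/2,0]  gives -3/4
G_4 [RBRB]  L=[-1,-3/4]  R=[-1/2,0]  gives -5/8
G_5 [RBRBB]  L=[-1,-3/4,-5/8]  R=[-1/2,0]  gives -9/16
G_6 [RBRBBR]  L=[-1,-3/4,-5/8]  R=[-9/16,-1/2,0]  gives -19/32
G_7 [RBRBBRR]  L=[-1,-3/4,-5/8]  R=[-19/32,-9/16,-1/2,0]  gives -39/64
G_8 [RBRBBRRR]  L=[-1,-3/4,-5/8]  R=[-39/64,-19/32,-9/16,-1/2,0]  gives -79/128
G_9 [RBRBBRRRR]  L=[-1,-3/4,-5/8]  R=[-79/128,-39/64,-19/32,-9/16,-1/2,0]  gives -159/256
G_10 [RBRBBRRRRB]  L=[-1,-3/4,-5/8,-159/256]  R=[-79/128,-39/64,-19/32,-9/16,-1/2,0]  gives -317/512
G_11 [RBRBBRRRRBR]  L=[-1,-3/4,-5/8,-159/256]  R=[-317/512,-79/128,-39/64,-19/32,-9/16,-1/2,0]  gives -635/1024
G_12 [RBRBBRRRRBRB]  L=[-1,-3/4,-5/8,-159/256,-635/1024]  R=[-317/512,-79/128,-39/64,-19/32,-9/16,-1/2,0]  gives -1269/2048
G_13 [RBRBBRRRRBRBR]  L=[-1,-3/4,-5/8,-159/256,-635/1024]  R=[-1269/2048,-317/512,-79/128,-39/64,-19/32,-9/16,-1/2,0]  gives -2539/4096
G_14 [RBRBBRRRRBRBRB]  L=[-1,-3/4,-5/8,-159/256,-635/1024,-2539/4096]  R=[-1269/2048,-317/512,-79/128,-39/64,-19/32,-9/16,-1/2,0]  gives -5077/8192
G_15 [RBRBBRRRRBRBRBR]  L=[-1,-3/4,-5/8,-159/256,-635/1024,-2539/4096]  R=[-5077/8192,-1269/2048,-317/512,-79/128,-39/64,-19/32,-9/16,-1/2,0]  gives -10155/16384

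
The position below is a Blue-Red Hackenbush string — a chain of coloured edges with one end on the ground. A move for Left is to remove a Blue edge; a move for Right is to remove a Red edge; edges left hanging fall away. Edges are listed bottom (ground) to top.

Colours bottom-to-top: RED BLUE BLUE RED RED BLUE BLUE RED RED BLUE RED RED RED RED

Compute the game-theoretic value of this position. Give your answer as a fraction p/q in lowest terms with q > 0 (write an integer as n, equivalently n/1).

-3295/8192

Build g(s[:k]) for k = 1..14, string s = RED BLUE BLUE RED RED BLUE BLUE RED RED BLUE RED RED RED RED.
g(R) = {  | 0 } -> -1
g(RB) = { -1 | 0 } -> -1/2
g(RBB) = { -1,-1/2 | 0 } -> -1/4
g(RBBR) = { -1,-1/2 | -1/4,0 } -> -3/8
g(RBBRR) = { -1,-1/2 | -3/8,-1/4,0 } -> -7/16
g(RBBRRB) = { -1,-1/2,-7/16 | -3/8,-1/4,0 } -> -13/32
g(RBBRRBB) = { -1,-1/2,-7/16,-13/32 | -3/8,-1/4,0 } -> -25/64
g(RBBRRBBR) = { -1,-1/2,-7/16,-13/32 | -25/64,-3/8,-1/4,0 } -> -51/128
g(RBBRRBBRR) = { -1,-1/2,-7/16,-13/32 | -51/128,-25/64,-3/8,-1/4,0 } -> -103/256
g(RBBRRBBRRB) = { -1,-1/2,-7/16,-13/32,-103/256 | -51/128,-25/64,-3/8,-1/4,0 } -> -205/512
g(RBBRRBBRRBR) = { -1,-1/2,-7/16,-13/32,-103/256 | -205/512,-51/128,-25/64,-3/8,-1/4,0 } -> -411/1024
g(RBBRRBBRRBRR) = { -1,-1/2,-7/16,-13/32,-103/256 | -411/1024,-205/512,-51/128,-25/64,-3/8,-1/4,0 } -> -823/2048
g(RBBRRBBRRBRRR) = { -1,-1/2,-7/16,-13/32,-103/256 | -823/2048,-411/1024,-205/512,-51/128,-25/64,-3/8,-1/4,0 } -> -1647/4096
g(RBBRRBBRRBRRRR) = { -1,-1/2,-7/16,-13/32,-103/256 | -1647/4096,-823/2048,-411/1024,-205/512,-51/128,-25/64,-3/8,-1/4,0 } -> -3295/8192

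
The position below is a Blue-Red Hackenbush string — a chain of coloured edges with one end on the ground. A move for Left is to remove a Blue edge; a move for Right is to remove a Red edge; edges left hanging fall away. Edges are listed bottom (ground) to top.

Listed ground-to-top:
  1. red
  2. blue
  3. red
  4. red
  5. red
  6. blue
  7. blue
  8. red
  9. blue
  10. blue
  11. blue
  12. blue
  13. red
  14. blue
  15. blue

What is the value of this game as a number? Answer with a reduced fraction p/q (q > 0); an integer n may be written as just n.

-14601/16384

1 of 15 · r · max L −∞ · min R 0 ⇒ -1
2 of 15 · rb · max L -1 · min R 0 ⇒ -1/2
3 of 15 · rbr · max L -1 · min R -1/2 ⇒ -3/4
4 of 15 · rbrr · max L -1 · min R -3/4 ⇒ -7/8
5 of 15 · rbrrr · max L -1 · min R -7/8 ⇒ -15/16
6 of 15 · rbrrrb · max L -15/16 · min R -7/8 ⇒ -29/32
7 of 15 · rbrrrbb · max L -29/32 · min R -7/8 ⇒ -57/64
8 of 15 · rbrrrbbr · max L -29/32 · min R -57/64 ⇒ -115/128
9 of 15 · rbrrrbbrb · max L -115/128 · min R -57/64 ⇒ -229/256
10 of 15 · rbrrrbbrbb · max L -229/256 · min R -57/64 ⇒ -457/512
11 of 15 · rbrrrbbrbbb · max L -457/512 · min R -57/64 ⇒ -913/1024
12 of 15 · rbrrrbbrbbbb · max L -913/1024 · min R -57/64 ⇒ -1825/2048
13 of 15 · rbrrrbbrbbbbr · max L -913/1024 · min R -1825/2048 ⇒ -3651/4096
14 of 15 · rbrrrbbrbbbbrb · max L -3651/4096 · min R -1825/2048 ⇒ -7301/8192
15 of 15 · rbrrrbbrbbbbrbb · max L -7301/8192 · min R -1825/2048 ⇒ -14601/16384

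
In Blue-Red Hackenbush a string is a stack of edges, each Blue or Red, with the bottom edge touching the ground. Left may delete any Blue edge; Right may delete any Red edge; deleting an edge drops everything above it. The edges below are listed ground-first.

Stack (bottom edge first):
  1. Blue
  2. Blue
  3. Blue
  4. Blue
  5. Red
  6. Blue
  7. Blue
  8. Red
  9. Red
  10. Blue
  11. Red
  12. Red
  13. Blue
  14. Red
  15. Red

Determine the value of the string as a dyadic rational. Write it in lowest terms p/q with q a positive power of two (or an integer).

7753/2048

B: Left { 0 }, Right { (no moves) } → simplest 1
BB: Left { 0,1 }, Right { (no moves) } → simplest 2
BBB: Left { 0,1,2 }, Right { (no moves) } → simplest 3
BBBB: Left { 0,1,2,3 }, Right { (no moves) } → simplest 4
BBBBR: Left { 0,1,2,3 }, Right { 4 } → simplest 7/2
BBBBRB: Left { 0,1,2,3,7/2 }, Right { 4 } → simplest 15/4
BBBBRBB: Left { 0,1,2,3,7/2,15/4 }, Right { 4 } → simplest 31/8
BBBBRBBR: Left { 0,1,2,3,7/2,15/4 }, Right { 31/8,4 } → simplest 61/16
BBBBRBBRR: Left { 0,1,2,3,7/2,15/4 }, Right { 61/16,31/8,4 } → simplest 121/32
BBBBRBBRRB: Left { 0,1,2,3,7/2,15/4,121/32 }, Right { 61/16,31/8,4 } → simplest 243/64
BBBBRBBRRBR: Left { 0,1,2,3,7/2,15/4,121/32 }, Right { 243/64,61/16,31/8,4 } → simplest 485/128
BBBBRBBRRBRR: Left { 0,1,2,3,7/2,15/4,121/32 }, Right { 485/128,243/64,61/16,31/8,4 } → simplest 969/256
BBBBRBBRRBRRB: Left { 0,1,2,3,7/2,15/4,121/32,969/256 }, Right { 485/128,243/64,61/16,31/8,4 } → simplest 1939/512
BBBBRBBRRBRRBR: Left { 0,1,2,3,7/2,15/4,121/32,969/256 }, Right { 1939/512,485/128,243/64,61/16,31/8,4 } → simplest 3877/1024
BBBBRBBRRBRRBRR: Left { 0,1,2,3,7/2,15/4,121/32,969/256 }, Right { 3877/1024,1939/512,485/128,243/64,61/16,31/8,4 } → simplest 7753/2048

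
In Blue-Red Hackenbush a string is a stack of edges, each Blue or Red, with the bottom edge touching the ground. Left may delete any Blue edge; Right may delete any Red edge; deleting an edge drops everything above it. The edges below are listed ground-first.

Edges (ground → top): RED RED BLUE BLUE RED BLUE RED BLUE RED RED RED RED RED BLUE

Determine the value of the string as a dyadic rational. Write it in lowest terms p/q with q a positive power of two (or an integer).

-5501/4096

v(R) = { · | 0 } — -1
v(RR) = { · | -1; 0 } — -2
v(RRB) = { -2 | -1; 0 } — -3/2
v(RRBB) = { -2; -3/2 | -1; 0 } — -5/4
v(RRBBR) = { -2; -3/2 | -5/4; -1; 0 } — -11/8
v(RRBBRB) = { -2; -3/2; -11/8 | -5/4; -1; 0 } — -21/16
v(RRBBRBR) = { -2; -3/2; -11/8 | -21/16; -5/4; -1; 0 } — -43/32
v(RRBBRBRB) = { -2; -3/2; -11/8; -43/32 | -21/16; -5/4; -1; 0 } — -85/64
v(RRBBRBRBR) = { -2; -3/2; -11/8; -43/32 | -85/64; -21/16; -5/4; -1; 0 } — -171/128
v(RRBBRBRBRR) = { -2; -3/2; -11/8; -43/32 | -171/128; -85/64; -21/16; -5/4; -1; 0 } — -343/256
v(RRBBRBRBRRR) = { -2; -3/2; -11/8; -43/32 | -343/256; -171/128; -85/64; -21/16; -5/4; -1; 0 } — -687/512
v(RRBBRBRBRRRR) = { -2; -3/2; -11/8; -43/32 | -687/512; -343/256; -171/128; -85/64; -21/16; -5/4; -1; 0 } — -1375/1024
v(RRBBRBRBRRRRR) = { -2; -3/2; -11/8; -43/32 | -1375/1024; -687/512; -343/256; -171/128; -85/64; -21/16; -5/4; -1; 0 } — -2751/2048
v(RRBBRBRBRRRRRB) = { -2; -3/2; -11/8; -43/32; -2751/2048 | -1375/1024; -687/512; -343/256; -171/128; -85/64; -21/16; -5/4; -1; 0 } — -5501/4096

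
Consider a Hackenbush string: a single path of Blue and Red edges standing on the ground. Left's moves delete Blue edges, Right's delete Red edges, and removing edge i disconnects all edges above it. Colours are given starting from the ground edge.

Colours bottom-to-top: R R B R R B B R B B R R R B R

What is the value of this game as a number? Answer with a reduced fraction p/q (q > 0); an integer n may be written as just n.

1 of 15 · R · max L −∞ · min R 0 -> -1
2 of 15 · RR · max L −∞ · min R -1 -> -2
3 of 15 · RRB · max L -2 · min R -1 -> -3/2
4 of 15 · RRBR · max L -2 · min R -3/2 -> -7/4
5 of 15 · RRBRR · max L -2 · min R -7/4 -> -15/8
6 of 15 · RRBRRB · max L -15/8 · min R -7/4 -> -29/16
7 of 15 · RRBRRBB · max L -29/16 · min R -7/4 -> -57/32
8 of 15 · RRBRRBBR · max L -29/16 · min R -57/32 -> -115/64
9 of 15 · RRBRRBBRB · max L -115/64 · min R -57/32 -> -229/128
10 of 15 · RRBRRBBRBB · max L -229/128 · min R -57/32 -> -457/256
11 of 15 · RRBRRBBRBBR · max L -229/128 · min R -457/256 -> -915/512
12 of 15 · RRBRRBBRBBRR · max L -229/128 · min R -915/512 -> -1831/1024
13 of 15 · RRBRRBBRBBRRR · max L -229/128 · min R -1831/1024 -> -3663/2048
14 of 15 · RRBRRBBRBBRRRB · max L -3663/2048 · min R -1831/1024 -> -7325/4096
15 of 15 · RRBRRBBRBBRRRBR · max L -3663/2048 · min R -7325/4096 -> -14651/8192

-14651/8192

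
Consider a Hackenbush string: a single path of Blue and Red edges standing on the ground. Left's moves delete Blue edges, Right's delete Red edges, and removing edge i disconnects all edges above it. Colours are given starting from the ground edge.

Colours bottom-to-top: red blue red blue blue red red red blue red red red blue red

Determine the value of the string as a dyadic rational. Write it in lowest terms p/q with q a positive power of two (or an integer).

-5051/8192

r: Left { · }, Right { 0 } — simplest -1
rb: Left { -1 }, Right { 0 } — simplest -1/2
rbr: Left { -1 }, Right { -1/2 0 } — simplest -3/4
rbrb: Left { -1 -3/4 }, Right { -1/2 0 } — simplest -5/8
rbrbb: Left { -1 -3/4 -5/8 }, Right { -1/2 0 } — simplest -9/16
rbrbbr: Left { -1 -3/4 -5/8 }, Right { -9/16 -1/2 0 } — simplest -19/32
rbrbbrr: Left { -1 -3/4 -5/8 }, Right { -19/32 -9/16 -1/2 0 } — simplest -39/64
rbrbbrrr: Left { -1 -3/4 -5/8 }, Right { -39/64 -19/32 -9/16 -1/2 0 } — simplest -79/128
rbrbbrrrb: Left { -1 -3/4 -5/8 -79/128 }, Right { -39/64 -19/32 -9/16 -1/2 0 } — simplest -157/256
rbrbbrrrbr: Left { -1 -3/4 -5/8 -79/128 }, Right { -157/256 -39/64 -19/32 -9/16 -1/2 0 } — simplest -315/512
rbrbbrrrbrr: Left { -1 -3/4 -5/8 -79/128 }, Right { -315/512 -157/256 -39/64 -19/32 -9/16 -1/2 0 } — simplest -631/1024
rbrbbrrrbrrr: Left { -1 -3/4 -5/8 -79/128 }, Right { -631/1024 -315/512 -157/256 -39/64 -19/32 -9/16 -1/2 0 } — simplest -1263/2048
rbrbbrrrbrrrb: Left { -1 -3/4 -5/8 -79/128 -1263/2048 }, Right { -631/1024 -315/512 -157/256 -39/64 -19/32 -9/16 -1/2 0 } — simplest -2525/4096
rbrbbrrrbrrrbr: Left { -1 -3/4 -5/8 -79/128 -1263/2048 }, Right { -2525/4096 -631/1024 -315/512 -157/256 -39/64 -19/32 -9/16 -1/2 0 } — simplest -5051/8192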